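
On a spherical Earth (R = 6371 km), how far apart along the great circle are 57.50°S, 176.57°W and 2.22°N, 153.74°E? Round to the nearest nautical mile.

3860 nmi

Δλ = 153.74 − -176.57 = 330.31°; wrapped into (−180°, 180°]: -29.69°.
Δφ = 2.22 − -57.50 = 59.72°.
a = sin²(Δφ/2) + cos φ₁ · cos φ₂ · sin²(Δλ/2) = 0.283129.
c = 2·atan2(√a, √(1−a)) = 1.12216 rad → d = 6371·c ≈ 7149.25 km ≈ 3860.29 nmi.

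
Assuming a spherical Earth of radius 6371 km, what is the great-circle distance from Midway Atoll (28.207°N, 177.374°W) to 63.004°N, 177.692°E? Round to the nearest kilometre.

Δλ = 177.692 − -177.374 = 355.066°; wrapped into (−180°, 180°]: -4.934°.
Δφ = 63.004 − 28.207 = 34.797°.
a = sin²(Δφ/2) + cos φ₁ · cos φ₂ · sin²(Δλ/2) = 0.090152.
c = 2·atan2(√a, √(1−a)) = 0.60991 rad → d = 6371·c ≈ 3885.77 km.

3886 km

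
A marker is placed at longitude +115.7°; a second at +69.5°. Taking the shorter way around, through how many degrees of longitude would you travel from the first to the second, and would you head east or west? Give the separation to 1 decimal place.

Raw difference: 69.5 − 115.7 = -46.2°.
Normalise into (−180°, 180°]: -46.2° stays -46.2°.
Negative ⇒ the second point lies to the west; separation 46.2°.

46.2° west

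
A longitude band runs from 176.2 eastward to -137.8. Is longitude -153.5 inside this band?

Band width going east from +176.2° to -137.8°: ((-137.8 − 176.2) mod 360) = 46.0°.
Offset of -153.5° east of the west edge: ((-153.5 − 176.2) mod 360) = 30.3°.
30.3° ≤ 46.0° ⇒ inside.

Yes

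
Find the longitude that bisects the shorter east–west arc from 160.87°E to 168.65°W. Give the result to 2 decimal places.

Signed shortest Δλ from +160.87° to -168.65° is +30.48°.
Midpoint longitude = +160.87° + (+30.48°)/2 = +160.87° + 15.24° = +176.11°.
(The naïve average (+160.87 + -168.65)/2 = -3.89° is on the wrong side of the globe.)

176.11°E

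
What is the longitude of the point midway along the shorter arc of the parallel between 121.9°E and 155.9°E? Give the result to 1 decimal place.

138.9°E

Signed shortest Δλ from +121.9° to +155.9° is +34.0°.
Midpoint longitude = +121.9° + (+34.0°)/2 = +121.9° + 17.0° = +138.9°.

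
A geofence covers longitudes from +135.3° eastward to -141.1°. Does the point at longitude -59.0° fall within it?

No

Band width going east from +135.3° to -141.1°: ((-141.1 − 135.3) mod 360) = 83.6°.
Offset of -59.0° east of the west edge: ((-59.0 − 135.3) mod 360) = 165.7°.
165.7° > 83.6° ⇒ outside.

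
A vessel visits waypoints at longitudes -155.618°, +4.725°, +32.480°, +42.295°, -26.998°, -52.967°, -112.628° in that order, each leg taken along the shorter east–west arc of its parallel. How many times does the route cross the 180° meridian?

Leg 1: -155.618° → +4.725°, shortest Δλ = 160.343° (east) — does not cross 180°.
Leg 2: +4.725° → +32.480°, shortest Δλ = 27.755° (east) — does not cross 180°.
Leg 3: +32.480° → +42.295°, shortest Δλ = 9.815° (east) — does not cross 180°.
Leg 4: +42.295° → -26.998°, shortest Δλ = -69.293° (west) — does not cross 180°.
Leg 5: -26.998° → -52.967°, shortest Δλ = -25.969° (west) — does not cross 180°.
Leg 6: -52.967° → -112.628°, shortest Δλ = -59.661° (west) — does not cross 180°.
Total crossings: 0.

0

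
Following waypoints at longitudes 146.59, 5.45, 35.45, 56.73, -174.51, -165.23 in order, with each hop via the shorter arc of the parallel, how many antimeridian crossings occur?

1

Leg 1: +146.59° → +5.45°, shortest Δλ = -141.14° (west) — does not cross 180°.
Leg 2: +5.45° → +35.45°, shortest Δλ = 30.0° (east) — does not cross 180°.
Leg 3: +35.45° → +56.73°, shortest Δλ = 21.28° (east) — does not cross 180°.
Leg 4: +56.73° → -174.51°, shortest Δλ = 128.76° (east) — crosses 180°.
Leg 5: -174.51° → -165.23°, shortest Δλ = 9.28° (east) — does not cross 180°.
Total crossings: 1.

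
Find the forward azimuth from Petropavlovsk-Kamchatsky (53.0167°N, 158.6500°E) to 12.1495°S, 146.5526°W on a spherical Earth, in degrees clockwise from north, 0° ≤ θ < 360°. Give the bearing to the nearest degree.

126°

Δλ = -146.5526 − 158.6500 = -305.2026°; wrapped into (−180°, 180°]: 54.7974°.
θ = atan2( sin Δλ · cos φ₂ , cos φ₁ · sin φ₂ − sin φ₁ · cos φ₂ · cos Δλ )
  = atan2(0.79882, -0.57679) = 125.831° → normalised to [0°, 360°): 125.831°.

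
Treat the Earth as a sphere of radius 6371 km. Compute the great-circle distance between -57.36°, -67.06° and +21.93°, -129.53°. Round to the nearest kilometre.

10538 km

Δλ = -129.53 − -67.06 = -62.47°.
Δφ = 21.93 − -57.36 = 79.29°.
a = sin²(Δφ/2) + cos φ₁ · cos φ₂ · sin²(Δλ/2) = 0.541617.
c = 2·atan2(√a, √(1−a)) = 1.65413 rad → d = 6371·c ≈ 10538.44 km.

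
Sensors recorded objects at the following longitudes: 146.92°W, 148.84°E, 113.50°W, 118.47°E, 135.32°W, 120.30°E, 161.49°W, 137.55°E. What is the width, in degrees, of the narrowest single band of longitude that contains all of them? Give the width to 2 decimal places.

128.03°

Sort the longitudes: -161.49°, -146.92°, -135.32°, -113.50°, +118.47°, +120.30°, +137.55°, +148.84°.
Eastward gaps between consecutive values (wrapping around): 14.57°, 11.60°, 21.82°, 231.97°, 1.83°, 17.25°, 11.29°, 49.67°.
Largest gap = 231.97° ⇒ minimal covering band is its complement: 360° − 231.97° = 128.03°.
Band runs from +118.47° eastward to -113.50°, crossing the antimeridian.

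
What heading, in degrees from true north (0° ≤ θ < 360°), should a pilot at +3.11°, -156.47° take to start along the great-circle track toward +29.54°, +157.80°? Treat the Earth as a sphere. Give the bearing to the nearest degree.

306°

Δλ = 157.80 − -156.47 = 314.27°; wrapped into (−180°, 180°]: -45.73°.
θ = atan2( sin Δλ · cos φ₂ , cos φ₁ · sin φ₂ − sin φ₁ · cos φ₂ · cos Δλ )
  = atan2(-0.62298, 0.45936) = -53.597° → normalised to [0°, 360°): 306.403°.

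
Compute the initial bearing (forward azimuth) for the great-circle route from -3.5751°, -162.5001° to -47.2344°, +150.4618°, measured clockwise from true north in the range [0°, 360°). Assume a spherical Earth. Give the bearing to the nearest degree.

Δλ = 150.4618 − -162.5001 = 312.9619°; wrapped into (−180°, 180°]: -47.0381°.
θ = atan2( sin Δλ · cos φ₂ , cos φ₁ · sin φ₂ − sin φ₁ · cos φ₂ · cos Δλ )
  = atan2(-0.49690, -0.70385) = -144.779° → normalised to [0°, 360°): 215.221°.

215°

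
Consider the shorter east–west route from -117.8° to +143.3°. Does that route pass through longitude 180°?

Naïve |143.3 − -117.8| = 261.1° > 180°, so the shorter arc goes the other way round — across 180°.
Signed shortest Δλ = ((143.3 − -117.8 + 180) mod 360) − 180 = -98.9°.
Going west by 98.9° from -117.8° passes through 180° before reaching +143.3°.

Yes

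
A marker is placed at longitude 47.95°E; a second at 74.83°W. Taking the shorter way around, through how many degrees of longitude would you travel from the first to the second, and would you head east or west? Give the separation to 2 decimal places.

122.78° west

Raw difference: -74.83 − 47.95 = -122.78°.
Normalise into (−180°, 180°]: -122.78° stays -122.78°.
Negative ⇒ the second point lies to the west; separation 122.78°.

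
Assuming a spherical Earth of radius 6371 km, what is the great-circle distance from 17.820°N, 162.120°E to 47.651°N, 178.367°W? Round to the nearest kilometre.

3762 km

Δλ = -178.367 − 162.120 = -340.487°; wrapped into (−180°, 180°]: 19.513°.
Δφ = 47.651 − 17.820 = 29.831°.
a = sin²(Δφ/2) + cos φ₁ · cos φ₂ · sin²(Δλ/2) = 0.084669.
c = 2·atan2(√a, √(1−a)) = 0.59050 rad → d = 6371·c ≈ 3762.08 km.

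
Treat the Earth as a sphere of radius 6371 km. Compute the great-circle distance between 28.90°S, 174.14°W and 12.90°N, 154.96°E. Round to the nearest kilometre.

Δλ = 154.96 − -174.14 = 329.10°; wrapped into (−180°, 180°]: -30.90°.
Δφ = 12.90 − -28.90 = 41.80°.
a = sin²(Δφ/2) + cos φ₁ · cos φ₂ · sin²(Δλ/2) = 0.187823.
c = 2·atan2(√a, √(1−a)) = 0.89649 rad → d = 6371·c ≈ 5711.56 km.

5712 km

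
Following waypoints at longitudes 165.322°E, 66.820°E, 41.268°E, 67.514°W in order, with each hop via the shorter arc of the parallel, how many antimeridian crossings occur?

0

Leg 1: +165.322° → +66.820°, shortest Δλ = -98.502° (west) — does not cross 180°.
Leg 2: +66.820° → +41.268°, shortest Δλ = -25.552° (west) — does not cross 180°.
Leg 3: +41.268° → -67.514°, shortest Δλ = -108.782° (west) — does not cross 180°.
Total crossings: 0.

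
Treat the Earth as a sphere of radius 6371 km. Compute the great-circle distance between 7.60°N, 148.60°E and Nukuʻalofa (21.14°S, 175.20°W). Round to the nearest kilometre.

Δλ = -175.20 − 148.60 = -323.80°; wrapped into (−180°, 180°]: 36.20°.
Δφ = -21.14 − 7.60 = -28.74°.
a = sin²(Δφ/2) + cos φ₁ · cos φ₂ · sin²(Δλ/2) = 0.150828.
c = 2·atan2(√a, √(1−a)) = 0.79772 rad → d = 6371·c ≈ 5082.24 km.

5082 km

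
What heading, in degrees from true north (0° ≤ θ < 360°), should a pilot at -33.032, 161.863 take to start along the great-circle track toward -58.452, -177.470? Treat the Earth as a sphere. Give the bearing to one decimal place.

Δλ = -177.470 − 161.863 = -339.333°; wrapped into (−180°, 180°]: 20.667°.
θ = atan2( sin Δλ · cos φ₂ , cos φ₁ · sin φ₂ − sin φ₁ · cos φ₂ · cos Δλ )
  = atan2(0.18466, -0.44760) = 157.581° → normalised to [0°, 360°): 157.581°.

157.6°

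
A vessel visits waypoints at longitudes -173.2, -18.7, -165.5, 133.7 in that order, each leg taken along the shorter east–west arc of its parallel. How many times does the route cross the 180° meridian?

Leg 1: -173.2° → -18.7°, shortest Δλ = 154.5° (east) — does not cross 180°.
Leg 2: -18.7° → -165.5°, shortest Δλ = -146.8° (west) — does not cross 180°.
Leg 3: -165.5° → +133.7°, shortest Δλ = -60.8° (west) — crosses 180°.
Total crossings: 1.

1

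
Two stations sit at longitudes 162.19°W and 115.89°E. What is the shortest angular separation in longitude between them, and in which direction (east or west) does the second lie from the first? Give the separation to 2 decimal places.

81.92° west

Raw difference: 115.89 − -162.19 = 278.08°.
Normalise into (−180°, 180°]: 278.08° − 360° = -81.92°.
Negative ⇒ the second point lies to the west; separation 81.92°.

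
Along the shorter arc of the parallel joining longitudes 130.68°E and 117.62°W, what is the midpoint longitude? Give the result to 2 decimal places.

173.47°W

Signed shortest Δλ from +130.68° to -117.62° is +111.70°.
Midpoint longitude = +130.68° + (+111.70°)/2 = +130.68° + 55.85° = +186.53°.
Normalise into (−180°, 180°]: -173.47°.
(The naïve average (+130.68 + -117.62)/2 = 6.53° is on the wrong side of the globe.)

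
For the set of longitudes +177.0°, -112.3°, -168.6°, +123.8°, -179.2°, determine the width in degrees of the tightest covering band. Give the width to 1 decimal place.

123.9°

Sort the longitudes: -179.2°, -168.6°, -112.3°, +123.8°, +177.0°.
Eastward gaps between consecutive values (wrapping around): 10.6°, 56.3°, 236.1°, 53.2°, 3.8°.
Largest gap = 236.1° ⇒ minimal covering band is its complement: 360° − 236.1° = 123.9°.
Band runs from +123.8° eastward to -112.3°, crossing the antimeridian.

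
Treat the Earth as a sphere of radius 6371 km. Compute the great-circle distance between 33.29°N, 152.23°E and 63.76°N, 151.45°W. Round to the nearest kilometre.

Δλ = -151.45 − 152.23 = -303.68°; wrapped into (−180°, 180°]: 56.32°.
Δφ = 63.76 − 33.29 = 30.47°.
a = sin²(Δφ/2) + cos φ₁ · cos φ₂ · sin²(Δλ/2) = 0.151366.
c = 2·atan2(√a, √(1−a)) = 0.79922 rad → d = 6371·c ≈ 5091.82 km.

5092 km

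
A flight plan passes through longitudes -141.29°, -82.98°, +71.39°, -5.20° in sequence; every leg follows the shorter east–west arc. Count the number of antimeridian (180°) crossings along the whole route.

0

Leg 1: -141.29° → -82.98°, shortest Δλ = 58.31° (east) — does not cross 180°.
Leg 2: -82.98° → +71.39°, shortest Δλ = 154.37° (east) — does not cross 180°.
Leg 3: +71.39° → -5.20°, shortest Δλ = -76.59° (west) — does not cross 180°.
Total crossings: 0.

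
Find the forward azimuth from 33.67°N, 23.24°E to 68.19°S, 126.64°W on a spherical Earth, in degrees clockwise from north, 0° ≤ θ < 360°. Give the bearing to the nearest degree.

Δλ = -126.64 − 23.24 = -149.88°.
θ = atan2( sin Δλ · cos φ₂ , cos φ₁ · sin φ₂ − sin φ₁ · cos φ₂ · cos Δλ )
  = atan2(-0.18644, -0.59451) = -162.588° → normalised to [0°, 360°): 197.412°.

197°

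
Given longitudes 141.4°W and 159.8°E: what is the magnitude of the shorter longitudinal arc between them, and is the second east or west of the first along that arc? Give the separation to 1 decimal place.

Raw difference: 159.8 − -141.4 = 301.2°.
Normalise into (−180°, 180°]: 301.2° − 360° = -58.8°.
Negative ⇒ the second point lies to the west; separation 58.8°.

58.8° west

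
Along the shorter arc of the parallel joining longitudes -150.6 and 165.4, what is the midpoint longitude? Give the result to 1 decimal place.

Signed shortest Δλ from -150.6° to +165.4° is -44.0°.
Midpoint longitude = -150.6° + (-44.0°)/2 = -150.6° − 22.0° = -172.6°.
(The naïve average (-150.6 + +165.4)/2 = 7.4° is on the wrong side of the globe.)

-172.6°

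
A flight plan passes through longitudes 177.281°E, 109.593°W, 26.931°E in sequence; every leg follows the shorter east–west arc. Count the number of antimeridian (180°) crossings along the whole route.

1

Leg 1: +177.281° → -109.593°, shortest Δλ = 73.126° (east) — crosses 180°.
Leg 2: -109.593° → +26.931°, shortest Δλ = 136.524° (east) — does not cross 180°.
Total crossings: 1.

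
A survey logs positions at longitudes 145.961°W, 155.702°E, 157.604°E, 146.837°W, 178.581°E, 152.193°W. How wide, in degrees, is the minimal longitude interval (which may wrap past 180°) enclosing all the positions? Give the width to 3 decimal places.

Sort the longitudes: -152.193°, -146.837°, -145.961°, +155.702°, +157.604°, +178.581°.
Eastward gaps between consecutive values (wrapping around): 5.356°, 0.876°, 301.663°, 1.902°, 20.977°, 29.226°.
Largest gap = 301.663° ⇒ minimal covering band is its complement: 360° − 301.663° = 58.337°.
Band runs from +155.702° eastward to -145.961°, crossing the antimeridian.

58.337°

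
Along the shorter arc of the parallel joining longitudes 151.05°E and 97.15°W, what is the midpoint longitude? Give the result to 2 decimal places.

153.05°W

Signed shortest Δλ from +151.05° to -97.15° is +111.80°.
Midpoint longitude = +151.05° + (+111.80°)/2 = +151.05° + 55.90° = +206.95°.
Normalise into (−180°, 180°]: -153.05°.
(The naïve average (+151.05 + -97.15)/2 = 26.95° is on the wrong side of the globe.)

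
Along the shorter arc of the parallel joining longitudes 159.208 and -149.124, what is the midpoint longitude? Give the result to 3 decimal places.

-174.958°

Signed shortest Δλ from +159.208° to -149.124° is +51.668°.
Midpoint longitude = +159.208° + (+51.668°)/2 = +159.208° + 25.834° = +185.042°.
Normalise into (−180°, 180°]: -174.958°.
(The naïve average (+159.208 + -149.124)/2 = 5.042° is on the wrong side of the globe.)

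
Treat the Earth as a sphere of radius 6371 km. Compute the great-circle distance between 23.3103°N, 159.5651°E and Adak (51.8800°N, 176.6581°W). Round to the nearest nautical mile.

2035 nmi

Δλ = -176.6581 − 159.5651 = -336.2232°; wrapped into (−180°, 180°]: 23.7768°.
Δφ = 51.8800 − 23.3103 = 28.5697°.
a = sin²(Δφ/2) + cos φ₁ · cos φ₂ · sin²(Δλ/2) = 0.084941.
c = 2·atan2(√a, √(1−a)) = 0.59148 rad → d = 6371·c ≈ 3768.31 km ≈ 2034.72 nmi.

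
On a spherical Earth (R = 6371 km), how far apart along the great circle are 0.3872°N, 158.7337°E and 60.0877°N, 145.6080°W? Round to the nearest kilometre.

Δλ = -145.6080 − 158.7337 = -304.3417°; wrapped into (−180°, 180°]: 55.6583°.
Δφ = 60.0877 − 0.3872 = 59.7005°.
a = sin²(Δφ/2) + cos φ₁ · cos φ₂ · sin²(Δλ/2) = 0.356417.
c = 2·atan2(√a, √(1−a)) = 1.27953 rad → d = 6371·c ≈ 8151.88 km.

8152 km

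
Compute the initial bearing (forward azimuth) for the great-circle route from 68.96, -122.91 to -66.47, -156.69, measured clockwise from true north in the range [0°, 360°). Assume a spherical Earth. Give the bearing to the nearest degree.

Δλ = -156.69 − -122.91 = -33.78°.
θ = atan2( sin Δλ · cos φ₂ , cos φ₁ · sin φ₂ − sin φ₁ · cos φ₂ · cos Δλ )
  = atan2(-0.22197, -0.63888) = -160.841° → normalised to [0°, 360°): 199.159°.

199°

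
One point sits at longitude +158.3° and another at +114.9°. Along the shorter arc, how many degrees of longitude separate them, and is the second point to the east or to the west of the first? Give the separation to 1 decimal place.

Raw difference: 114.9 − 158.3 = -43.4°.
Normalise into (−180°, 180°]: -43.4° stays -43.4°.
Negative ⇒ the second point lies to the west; separation 43.4°.

43.4° west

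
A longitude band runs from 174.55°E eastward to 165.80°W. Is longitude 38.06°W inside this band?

No

Band width going east from +174.55° to -165.80°: ((-165.80 − 174.55) mod 360) = 19.65°.
Offset of -38.06° east of the west edge: ((-38.06 − 174.55) mod 360) = 147.39°.
147.39° > 19.65° ⇒ outside.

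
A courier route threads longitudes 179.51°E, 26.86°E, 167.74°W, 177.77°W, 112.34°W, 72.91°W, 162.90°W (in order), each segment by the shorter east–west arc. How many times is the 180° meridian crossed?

1

Leg 1: +179.51° → +26.86°, shortest Δλ = -152.65° (west) — does not cross 180°.
Leg 2: +26.86° → -167.74°, shortest Δλ = 165.4° (east) — crosses 180°.
Leg 3: -167.74° → -177.77°, shortest Δλ = -10.03° (west) — does not cross 180°.
Leg 4: -177.77° → -112.34°, shortest Δλ = 65.43° (east) — does not cross 180°.
Leg 5: -112.34° → -72.91°, shortest Δλ = 39.43° (east) — does not cross 180°.
Leg 6: -72.91° → -162.90°, shortest Δλ = -89.99° (west) — does not cross 180°.
Total crossings: 1.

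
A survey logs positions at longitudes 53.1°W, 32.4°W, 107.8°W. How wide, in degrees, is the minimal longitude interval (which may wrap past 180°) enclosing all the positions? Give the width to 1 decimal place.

75.4°

Sort the longitudes: -107.8°, -53.1°, -32.4°.
Eastward gaps between consecutive values (wrapping around): 54.7°, 20.7°, 284.6°.
Largest gap = 284.6° ⇒ minimal covering band is its complement: 360° − 284.6° = 75.4°.
Band runs from -107.8° eastward to -32.4°.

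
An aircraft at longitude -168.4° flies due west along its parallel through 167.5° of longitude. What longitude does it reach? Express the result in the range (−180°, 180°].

+24.1°

Start at -168.4°; shift −167.5° → -335.9°.
-335.9° lies outside (−180°, 180°]; add 360° → +24.1°.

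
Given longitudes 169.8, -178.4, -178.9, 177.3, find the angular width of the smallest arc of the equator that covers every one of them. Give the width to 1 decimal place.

11.8°

Sort the longitudes: -178.9°, -178.4°, +169.8°, +177.3°.
Eastward gaps between consecutive values (wrapping around): 0.5°, 348.2°, 7.5°, 3.8°.
Largest gap = 348.2° ⇒ minimal covering band is its complement: 360° − 348.2° = 11.8°.
Band runs from +169.8° eastward to -178.4°, crossing the antimeridian.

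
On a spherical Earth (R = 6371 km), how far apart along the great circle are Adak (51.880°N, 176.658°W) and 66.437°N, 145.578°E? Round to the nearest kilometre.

2627 km

Δλ = 145.578 − -176.658 = 322.236°; wrapped into (−180°, 180°]: -37.764°.
Δφ = 66.437 − 51.880 = 14.557°.
a = sin²(Δφ/2) + cos φ₁ · cos φ₂ · sin²(Δλ/2) = 0.041896.
c = 2·atan2(√a, √(1−a)) = 0.41228 rad → d = 6371·c ≈ 2626.65 km.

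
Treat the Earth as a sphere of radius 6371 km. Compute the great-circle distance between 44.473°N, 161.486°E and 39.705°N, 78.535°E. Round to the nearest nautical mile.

Δλ = 78.535 − 161.486 = -82.951°.
Δφ = 39.705 − 44.473 = -4.768°.
a = sin²(Δφ/2) + cos φ₁ · cos φ₂ · sin²(Δλ/2) = 0.242539.
c = 2·atan2(√a, √(1−a)) = 1.02988 rad → d = 6371·c ≈ 6561.37 km ≈ 3542.85 nmi.

3543 nmi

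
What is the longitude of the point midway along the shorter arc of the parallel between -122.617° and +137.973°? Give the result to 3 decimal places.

Signed shortest Δλ from -122.617° to +137.973° is -99.410°.
Midpoint longitude = -122.617° + (-99.410°)/2 = -122.617° − 49.705° = -172.322°.
(The naïve average (-122.617 + +137.973)/2 = 7.678° is on the wrong side of the globe.)

-172.322°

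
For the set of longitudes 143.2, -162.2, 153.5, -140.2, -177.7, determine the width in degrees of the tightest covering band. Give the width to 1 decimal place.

Sort the longitudes: -177.7°, -162.2°, -140.2°, +143.2°, +153.5°.
Eastward gaps between consecutive values (wrapping around): 15.5°, 22.0°, 283.4°, 10.3°, 28.8°.
Largest gap = 283.4° ⇒ minimal covering band is its complement: 360° − 283.4° = 76.6°.
Band runs from +143.2° eastward to -140.2°, crossing the antimeridian.

76.6°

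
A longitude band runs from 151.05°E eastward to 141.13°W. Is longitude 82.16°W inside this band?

No

Band width going east from +151.05° to -141.13°: ((-141.13 − 151.05) mod 360) = 67.82°.
Offset of -82.16° east of the west edge: ((-82.16 − 151.05) mod 360) = 126.79°.
126.79° > 67.82° ⇒ outside.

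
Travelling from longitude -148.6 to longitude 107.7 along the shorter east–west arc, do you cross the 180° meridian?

Naïve |107.7 − -148.6| = 256.3° > 180°, so the shorter arc goes the other way round — across 180°.
Signed shortest Δλ = ((107.7 − -148.6 + 180) mod 360) − 180 = -103.7°.
Going west by 103.7° from -148.6° passes through 180° before reaching +107.7°.

Yes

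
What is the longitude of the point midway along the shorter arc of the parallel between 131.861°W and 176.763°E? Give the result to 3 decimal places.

157.549°W

Signed shortest Δλ from -131.861° to +176.763° is -51.376°.
Midpoint longitude = -131.861° + (-51.376°)/2 = -131.861° − 25.688° = -157.549°.
(The naïve average (-131.861 + +176.763)/2 = 22.451° is on the wrong side of the globe.)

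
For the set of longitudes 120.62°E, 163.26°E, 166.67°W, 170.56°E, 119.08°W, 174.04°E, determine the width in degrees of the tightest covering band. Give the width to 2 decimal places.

120.30°

Sort the longitudes: -166.67°, -119.08°, +120.62°, +163.26°, +170.56°, +174.04°.
Eastward gaps between consecutive values (wrapping around): 47.59°, 239.70°, 42.64°, 7.30°, 3.48°, 19.29°.
Largest gap = 239.70° ⇒ minimal covering band is its complement: 360° − 239.70° = 120.30°.
Band runs from +120.62° eastward to -119.08°, crossing the antimeridian.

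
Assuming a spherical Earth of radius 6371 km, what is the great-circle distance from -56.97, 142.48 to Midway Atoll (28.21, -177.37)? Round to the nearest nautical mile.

5504 nmi

Δλ = -177.37 − 142.48 = -319.85°; wrapped into (−180°, 180°]: 40.15°.
Δφ = 28.21 − -56.97 = 85.18°.
a = sin²(Δφ/2) + cos φ₁ · cos φ₂ · sin²(Δλ/2) = 0.514580.
c = 2·atan2(√a, √(1−a)) = 1.59996 rad → d = 6371·c ≈ 10193.35 km ≈ 5503.97 nmi.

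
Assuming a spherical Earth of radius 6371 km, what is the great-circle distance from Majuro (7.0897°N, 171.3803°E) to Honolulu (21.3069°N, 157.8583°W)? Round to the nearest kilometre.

3662 km

Δλ = -157.8583 − 171.3803 = -329.2386°; wrapped into (−180°, 180°]: 30.7614°.
Δφ = 21.3069 − 7.0897 = 14.2172°.
a = sin²(Δφ/2) + cos φ₁ · cos φ₂ · sin²(Δλ/2) = 0.080352.
c = 2·atan2(√a, √(1−a)) = 0.57481 rad → d = 6371·c ≈ 3662.12 km.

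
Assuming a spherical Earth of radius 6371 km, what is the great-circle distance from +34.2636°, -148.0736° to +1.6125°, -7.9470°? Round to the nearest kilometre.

Δλ = -7.9470 − -148.0736 = 140.1266°.
Δφ = 1.6125 − 34.2636 = -32.6511°.
a = sin²(Δφ/2) + cos φ₁ · cos φ₂ · sin²(Δλ/2) = 0.809090.
c = 2·atan2(√a, √(1−a)) = 2.23722 rad → d = 6371·c ≈ 14253.34 km.

14253 km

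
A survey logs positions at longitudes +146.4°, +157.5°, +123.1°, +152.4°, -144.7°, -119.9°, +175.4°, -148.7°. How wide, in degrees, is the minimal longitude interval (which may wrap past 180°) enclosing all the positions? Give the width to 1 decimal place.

117.0°

Sort the longitudes: -148.7°, -144.7°, -119.9°, +123.1°, +146.4°, +152.4°, +157.5°, +175.4°.
Eastward gaps between consecutive values (wrapping around): 4.0°, 24.8°, 243.0°, 23.3°, 6.0°, 5.1°, 17.9°, 35.9°.
Largest gap = 243.0° ⇒ minimal covering band is its complement: 360° − 243.0° = 117.0°.
Band runs from +123.1° eastward to -119.9°, crossing the antimeridian.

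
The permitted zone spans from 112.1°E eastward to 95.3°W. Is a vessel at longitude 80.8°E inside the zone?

Band width going east from +112.1° to -95.3°: ((-95.3 − 112.1) mod 360) = 152.6°.
Offset of +80.8° east of the west edge: ((80.8 − 112.1) mod 360) = 328.7°.
328.7° > 152.6° ⇒ outside.

No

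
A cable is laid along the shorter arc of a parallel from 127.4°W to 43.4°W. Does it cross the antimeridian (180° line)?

No

Signed shortest Δλ = ((-43.4 − -127.4 + 180) mod 360) − 180 = 84.0°.
Going east by 84.0° from -127.4° reaches -43.4° without touching 180°.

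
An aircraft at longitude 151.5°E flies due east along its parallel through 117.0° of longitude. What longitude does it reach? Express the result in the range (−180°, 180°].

Start at +151.5°; shift +117.0° → +268.5°.
+268.5° lies outside (−180°, 180°]; subtract 360° → -91.5°.

91.5°W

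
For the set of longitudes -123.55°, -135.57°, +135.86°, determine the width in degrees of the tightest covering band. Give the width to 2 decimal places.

100.59°

Sort the longitudes: -135.57°, -123.55°, +135.86°.
Eastward gaps between consecutive values (wrapping around): 12.02°, 259.41°, 88.57°.
Largest gap = 259.41° ⇒ minimal covering band is its complement: 360° − 259.41° = 100.59°.
Band runs from +135.86° eastward to -123.55°, crossing the antimeridian.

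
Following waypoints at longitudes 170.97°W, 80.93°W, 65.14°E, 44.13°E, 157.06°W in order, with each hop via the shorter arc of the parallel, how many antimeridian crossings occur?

1

Leg 1: -170.97° → -80.93°, shortest Δλ = 90.04° (east) — does not cross 180°.
Leg 2: -80.93° → +65.14°, shortest Δλ = 146.07° (east) — does not cross 180°.
Leg 3: +65.14° → +44.13°, shortest Δλ = -21.01° (west) — does not cross 180°.
Leg 4: +44.13° → -157.06°, shortest Δλ = 158.81° (east) — crosses 180°.
Total crossings: 1.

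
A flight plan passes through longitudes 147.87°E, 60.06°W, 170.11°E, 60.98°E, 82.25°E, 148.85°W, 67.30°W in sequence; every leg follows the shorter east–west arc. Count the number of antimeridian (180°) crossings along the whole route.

Leg 1: +147.87° → -60.06°, shortest Δλ = 152.07° (east) — crosses 180°.
Leg 2: -60.06° → +170.11°, shortest Δλ = -129.83° (west) — crosses 180°.
Leg 3: +170.11° → +60.98°, shortest Δλ = -109.13° (west) — does not cross 180°.
Leg 4: +60.98° → +82.25°, shortest Δλ = 21.27° (east) — does not cross 180°.
Leg 5: +82.25° → -148.85°, shortest Δλ = 128.9° (east) — crosses 180°.
Leg 6: -148.85° → -67.30°, shortest Δλ = 81.55° (east) — does not cross 180°.
Total crossings: 3.

3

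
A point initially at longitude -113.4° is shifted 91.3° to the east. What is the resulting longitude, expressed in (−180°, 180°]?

Start at -113.4°; shift +91.3° → -22.1°.
-22.1° already lies in (−180°, 180°].

-22.1°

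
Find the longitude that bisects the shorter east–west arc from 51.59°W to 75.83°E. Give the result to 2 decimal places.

Signed shortest Δλ from -51.59° to +75.83° is +127.42°.
Midpoint longitude = -51.59° + (+127.42°)/2 = -51.59° + 63.71° = +12.12°.

12.12°E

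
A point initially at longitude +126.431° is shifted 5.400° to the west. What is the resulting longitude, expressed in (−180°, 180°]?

+121.031°

Start at +126.431°; shift −5.400° → +121.031°.
+121.031° already lies in (−180°, 180°].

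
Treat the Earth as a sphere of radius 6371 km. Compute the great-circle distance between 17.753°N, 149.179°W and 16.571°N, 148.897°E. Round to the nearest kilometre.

Δλ = 148.897 − -149.179 = 298.076°; wrapped into (−180°, 180°]: -61.924°.
Δφ = 16.571 − 17.753 = -1.182°.
a = sin²(Δφ/2) + cos φ₁ · cos φ₂ · sin²(Δλ/2) = 0.241712.
c = 2·atan2(√a, √(1−a)) = 1.02795 rad → d = 6371·c ≈ 6549.06 km.

6549 km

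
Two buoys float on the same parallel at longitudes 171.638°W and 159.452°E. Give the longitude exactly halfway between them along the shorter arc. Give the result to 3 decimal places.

173.907°E

Signed shortest Δλ from -171.638° to +159.452° is -28.910°.
Midpoint longitude = -171.638° + (-28.910°)/2 = -171.638° − 14.455° = -186.093°.
Normalise into (−180°, 180°]: +173.907°.
(The naïve average (-171.638 + +159.452)/2 = -6.093° is on the wrong side of the globe.)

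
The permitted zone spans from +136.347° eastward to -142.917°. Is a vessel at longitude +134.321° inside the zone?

No

Band width going east from +136.347° to -142.917°: ((-142.917 − 136.347) mod 360) = 80.736°.
Offset of +134.321° east of the west edge: ((134.321 − 136.347) mod 360) = 357.974°.
357.974° > 80.736° ⇒ outside.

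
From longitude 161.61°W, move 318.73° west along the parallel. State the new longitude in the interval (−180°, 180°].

Start at -161.61°; shift −318.73° → -480.34°.
-480.34° lies outside (−180°, 180°]; add 360° → -120.34°.

120.34°W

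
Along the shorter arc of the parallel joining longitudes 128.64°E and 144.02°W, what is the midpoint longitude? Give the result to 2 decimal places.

172.31°E

Signed shortest Δλ from +128.64° to -144.02° is +87.34°.
Midpoint longitude = +128.64° + (+87.34°)/2 = +128.64° + 43.67° = +172.31°.
(The naïve average (+128.64 + -144.02)/2 = -7.69° is on the wrong side of the globe.)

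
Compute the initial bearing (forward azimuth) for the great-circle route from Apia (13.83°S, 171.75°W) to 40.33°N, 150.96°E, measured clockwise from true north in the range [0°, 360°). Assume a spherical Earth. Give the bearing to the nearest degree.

Δλ = 150.96 − -171.75 = 322.71°; wrapped into (−180°, 180°]: -37.29°.
θ = atan2( sin Δλ · cos φ₂ , cos φ₁ · sin φ₂ − sin φ₁ · cos φ₂ · cos Δλ )
  = atan2(-0.46186, 0.77340) = -30.845° → normalised to [0°, 360°): 329.155°.

329°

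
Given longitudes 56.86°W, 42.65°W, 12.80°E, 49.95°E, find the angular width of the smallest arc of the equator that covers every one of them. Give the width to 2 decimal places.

106.81°

Sort the longitudes: -56.86°, -42.65°, +12.80°, +49.95°.
Eastward gaps between consecutive values (wrapping around): 14.21°, 55.45°, 37.15°, 253.19°.
Largest gap = 253.19° ⇒ minimal covering band is its complement: 360° − 253.19° = 106.81°.
Band runs from -56.86° eastward to +49.95°.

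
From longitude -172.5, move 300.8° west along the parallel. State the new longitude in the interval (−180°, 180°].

-113.3°

Start at -172.5°; shift −300.8° → -473.3°.
-473.3° lies outside (−180°, 180°]; add 360° → -113.3°.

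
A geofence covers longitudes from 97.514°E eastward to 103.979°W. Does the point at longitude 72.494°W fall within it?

Band width going east from +97.514° to -103.979°: ((-103.979 − 97.514) mod 360) = 158.507°.
Offset of -72.494° east of the west edge: ((-72.494 − 97.514) mod 360) = 189.992°.
189.992° > 158.507° ⇒ outside.

No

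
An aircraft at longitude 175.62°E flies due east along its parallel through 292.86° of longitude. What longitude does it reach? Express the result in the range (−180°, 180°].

108.48°E

Start at +175.62°; shift +292.86° → +468.48°.
+468.48° lies outside (−180°, 180°]; subtract 360° → +108.48°.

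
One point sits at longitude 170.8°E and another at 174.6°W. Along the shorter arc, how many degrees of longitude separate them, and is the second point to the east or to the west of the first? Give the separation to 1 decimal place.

Raw difference: -174.6 − 170.8 = -345.4°.
Normalise into (−180°, 180°]: -345.4° + 360° = 14.6°.
Positive ⇒ the second point lies to the east; separation 14.6°.

14.6° east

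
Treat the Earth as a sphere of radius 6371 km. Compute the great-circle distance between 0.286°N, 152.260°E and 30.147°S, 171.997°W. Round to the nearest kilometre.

Δλ = -171.997 − 152.260 = -324.257°; wrapped into (−180°, 180°]: 35.743°.
Δφ = -30.147 − 0.286 = -30.433°.
a = sin²(Δφ/2) + cos φ₁ · cos φ₂ · sin²(Δλ/2) = 0.150327.
c = 2·atan2(√a, √(1−a)) = 0.79631 rad → d = 6371·c ≈ 5073.31 km.

5073 km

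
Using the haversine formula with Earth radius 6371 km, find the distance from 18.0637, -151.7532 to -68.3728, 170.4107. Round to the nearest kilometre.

Δλ = 170.4107 − -151.7532 = 322.1639°; wrapped into (−180°, 180°]: -37.8361°.
Δφ = -68.3728 − 18.0637 = -86.4365°.
a = sin²(Δφ/2) + cos φ₁ · cos φ₂ · sin²(Δλ/2) = 0.505755.
c = 2·atan2(√a, √(1−a)) = 1.58231 rad → d = 6371·c ≈ 10080.88 km.

10081 km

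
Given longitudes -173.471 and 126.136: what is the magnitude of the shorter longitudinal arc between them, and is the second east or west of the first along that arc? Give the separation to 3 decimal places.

60.393° west

Raw difference: 126.136 − -173.471 = 299.607°.
Normalise into (−180°, 180°]: 299.607° − 360° = -60.393°.
Negative ⇒ the second point lies to the west; separation 60.393°.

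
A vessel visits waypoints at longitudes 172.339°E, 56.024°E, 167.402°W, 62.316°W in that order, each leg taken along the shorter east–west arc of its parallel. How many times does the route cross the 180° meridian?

Leg 1: +172.339° → +56.024°, shortest Δλ = -116.315° (west) — does not cross 180°.
Leg 2: +56.024° → -167.402°, shortest Δλ = 136.574° (east) — crosses 180°.
Leg 3: -167.402° → -62.316°, shortest Δλ = 105.086° (east) — does not cross 180°.
Total crossings: 1.

1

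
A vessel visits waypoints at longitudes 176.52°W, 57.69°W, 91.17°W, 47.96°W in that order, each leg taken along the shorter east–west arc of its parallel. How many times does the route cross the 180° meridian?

Leg 1: -176.52° → -57.69°, shortest Δλ = 118.83° (east) — does not cross 180°.
Leg 2: -57.69° → -91.17°, shortest Δλ = -33.48° (west) — does not cross 180°.
Leg 3: -91.17° → -47.96°, shortest Δλ = 43.21° (east) — does not cross 180°.
Total crossings: 0.

0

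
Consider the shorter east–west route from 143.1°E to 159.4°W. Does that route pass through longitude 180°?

Naïve |-159.4 − 143.1| = 302.5° > 180°, so the shorter arc goes the other way round — across 180°.
Signed shortest Δλ = ((-159.4 − 143.1 + 180) mod 360) − 180 = 57.5°.
Going east by 57.5° from +143.1° passes through 180° before reaching -159.4°.

Yes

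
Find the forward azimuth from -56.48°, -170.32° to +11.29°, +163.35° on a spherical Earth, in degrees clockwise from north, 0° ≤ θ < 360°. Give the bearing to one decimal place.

332.6°

Δλ = 163.35 − -170.32 = 333.67°; wrapped into (−180°, 180°]: -26.33°.
θ = atan2( sin Δλ · cos φ₂ , cos φ₁ · sin φ₂ − sin φ₁ · cos φ₂ · cos Δλ )
  = atan2(-0.43496, 0.84085) = -27.352° → normalised to [0°, 360°): 332.648°.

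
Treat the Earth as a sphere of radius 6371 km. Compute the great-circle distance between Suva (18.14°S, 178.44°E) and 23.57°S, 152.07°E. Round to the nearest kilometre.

2801 km

Δλ = 152.07 − 178.44 = -26.37°.
Δφ = -23.57 − -18.14 = -5.43°.
a = sin²(Δφ/2) + cos φ₁ · cos φ₂ · sin²(Δλ/2) = 0.047561.
c = 2·atan2(√a, √(1−a)) = 0.43970 rad → d = 6371·c ≈ 2801.34 km.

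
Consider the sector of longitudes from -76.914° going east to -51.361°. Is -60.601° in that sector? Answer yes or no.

Yes

Band width going east from -76.914° to -51.361°: ((-51.361 − -76.914) mod 360) = 25.553°.
Offset of -60.601° east of the west edge: ((-60.601 − -76.914) mod 360) = 16.313°.
16.313° ≤ 25.553° ⇒ inside.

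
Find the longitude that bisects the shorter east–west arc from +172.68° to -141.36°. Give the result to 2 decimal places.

-164.34°

Signed shortest Δλ from +172.68° to -141.36° is +45.96°.
Midpoint longitude = +172.68° + (+45.96°)/2 = +172.68° + 22.98° = +195.66°.
Normalise into (−180°, 180°]: -164.34°.
(The naïve average (+172.68 + -141.36)/2 = 15.66° is on the wrong side of the globe.)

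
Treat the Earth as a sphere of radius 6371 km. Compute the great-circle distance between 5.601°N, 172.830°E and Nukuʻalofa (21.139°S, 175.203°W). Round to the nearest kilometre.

3247 km

Δλ = -175.203 − 172.830 = -348.033°; wrapped into (−180°, 180°]: 11.967°.
Δφ = -21.139 − 5.601 = -26.740°.
a = sin²(Δφ/2) + cos φ₁ · cos φ₂ · sin²(Δλ/2) = 0.063558.
c = 2·atan2(√a, √(1−a)) = 0.50971 rad → d = 6371·c ≈ 3247.39 km.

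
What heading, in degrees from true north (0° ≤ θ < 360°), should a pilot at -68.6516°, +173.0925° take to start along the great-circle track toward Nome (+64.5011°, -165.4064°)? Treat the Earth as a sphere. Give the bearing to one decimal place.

Δλ = -165.4064 − 173.0925 = -338.4989°; wrapped into (−180°, 180°]: 21.5011°.
θ = atan2( sin Δλ · cos φ₂ , cos φ₁ · sin φ₂ − sin φ₁ · cos φ₂ · cos Δλ )
  = atan2(0.15778, 0.70163) = 12.674° → normalised to [0°, 360°): 12.674°.

12.7°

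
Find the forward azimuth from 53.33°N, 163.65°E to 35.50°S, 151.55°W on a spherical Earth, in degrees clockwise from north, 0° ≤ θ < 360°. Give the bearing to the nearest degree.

145°

Δλ = -151.55 − 163.65 = -315.20°; wrapped into (−180°, 180°]: 44.80°.
θ = atan2( sin Δλ · cos φ₂ , cos φ₁ · sin φ₂ − sin φ₁ · cos φ₂ · cos Δλ )
  = atan2(0.57365, -0.81014) = 144.698° → normalised to [0°, 360°): 144.698°.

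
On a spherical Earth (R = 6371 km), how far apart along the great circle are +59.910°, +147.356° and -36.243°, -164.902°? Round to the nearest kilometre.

Δλ = -164.902 − 147.356 = -312.258°; wrapped into (−180°, 180°]: 47.742°.
Δφ = -36.243 − 59.910 = -96.153°.
a = sin²(Δφ/2) + cos φ₁ · cos φ₂ · sin²(Δλ/2) = 0.619811.
c = 2·atan2(√a, √(1−a)) = 1.81277 rad → d = 6371·c ≈ 11549.18 km.

11549 km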